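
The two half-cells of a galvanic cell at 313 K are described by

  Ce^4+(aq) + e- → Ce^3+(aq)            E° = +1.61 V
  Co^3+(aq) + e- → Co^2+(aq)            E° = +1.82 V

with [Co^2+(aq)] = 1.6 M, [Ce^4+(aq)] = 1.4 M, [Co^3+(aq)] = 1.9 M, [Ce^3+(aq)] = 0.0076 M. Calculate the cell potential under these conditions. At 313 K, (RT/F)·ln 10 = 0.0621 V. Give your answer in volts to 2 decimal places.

The Co³⁺/Co²⁺ couple has the more positive E°, so it is the cathode; Ce⁴⁺/Ce³⁺ is the anode.
E°cell = +1.82 − (+1.61) = +0.21 V, with n = 1 electron transferred.
Balancing gives Co^3+(aq) + Ce^3+(aq) → Co^2+(aq) + Ce^4+(aq); hence Q = ([Co^2+(aq)]·[Ce^4+(aq)]) / ([Co^3+(aq)]·[Ce^3+(aq)]) = 155 (log Q = 2.191).
Applying E = E° − (RT ln10/nF)·log Q gives +0.21 − (0.0621/1)(2.191) = +0.07 V.

+0.07 V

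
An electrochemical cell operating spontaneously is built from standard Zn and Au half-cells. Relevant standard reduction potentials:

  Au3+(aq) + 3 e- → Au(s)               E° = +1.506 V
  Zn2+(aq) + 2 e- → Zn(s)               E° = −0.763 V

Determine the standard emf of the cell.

The Au³⁺/Au couple has the higher E°, so Au ion is reduced (cathode) and Zn is oxidized (anode).
E°cell = E°(cathode) − E°(anode) = +1.506 − (−0.763) = +2.269 V.

+2.269 V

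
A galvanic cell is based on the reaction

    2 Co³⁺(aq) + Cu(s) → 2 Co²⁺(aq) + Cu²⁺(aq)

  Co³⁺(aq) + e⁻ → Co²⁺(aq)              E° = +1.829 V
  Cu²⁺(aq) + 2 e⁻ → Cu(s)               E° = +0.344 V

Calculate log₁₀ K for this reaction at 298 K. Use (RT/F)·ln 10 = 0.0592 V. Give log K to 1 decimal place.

The Co³⁺/Co²⁺ couple is reduced (cathode); E°cell = +1.829 − (+0.344) = +1.485 V with n = 2.
At equilibrium E = 0, so log K = nE°cell / 0.0592 = (2)(+1.485) / 0.0592 = 50.2.

log K = 50.2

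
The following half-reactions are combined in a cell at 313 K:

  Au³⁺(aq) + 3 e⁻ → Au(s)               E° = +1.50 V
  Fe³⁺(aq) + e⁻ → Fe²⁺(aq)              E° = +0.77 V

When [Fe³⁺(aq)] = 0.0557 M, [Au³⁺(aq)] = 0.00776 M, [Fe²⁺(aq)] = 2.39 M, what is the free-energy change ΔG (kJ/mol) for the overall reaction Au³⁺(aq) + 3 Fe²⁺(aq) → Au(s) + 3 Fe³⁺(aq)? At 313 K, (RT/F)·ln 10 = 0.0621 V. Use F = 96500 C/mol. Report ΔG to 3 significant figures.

With Au³⁺/Au reduced at the cathode, E°cell = +1.50 − (+0.77) = +0.73 V and n = 3.
Here Q = [Fe³⁺(aq)]^3 / ([Au³⁺(aq)]·[Fe²⁺(aq)]^3) = 0.00163 (log Q = −2.787), giving E = +0.73 − (0.0621/3)·(−2.787) = +0.7877 V.
Then ΔG = −nFE = −3 × 96500 × +0.7877 J/mol = −228 kJ/mol.

−228 kJ/mol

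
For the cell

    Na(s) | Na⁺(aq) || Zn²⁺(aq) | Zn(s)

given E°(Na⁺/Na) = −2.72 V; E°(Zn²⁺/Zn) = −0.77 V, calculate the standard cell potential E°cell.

By convention the left-hand electrode in cell notation is the anode (oxidation) and the right-hand electrode is the cathode (reduction).
E°cell = E°(right) − E°(left) = −0.77 − (−2.72) = +1.95 V.

+1.95 V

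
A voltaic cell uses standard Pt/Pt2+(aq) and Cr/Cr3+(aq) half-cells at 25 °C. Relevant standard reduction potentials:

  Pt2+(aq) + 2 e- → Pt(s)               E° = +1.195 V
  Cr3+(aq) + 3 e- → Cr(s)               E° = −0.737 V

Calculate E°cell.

Of the two couples in this cell, the one with the more positive reduction potential is reduced at the cathode: here that is Pt²⁺/Pt (+1.195 V); Cr³⁺/Cr (−0.737 V) is the anode.
E°cell = E°(cathode) − E°(anode) = +1.195 − (−0.737) = +1.932 V.

+1.932 V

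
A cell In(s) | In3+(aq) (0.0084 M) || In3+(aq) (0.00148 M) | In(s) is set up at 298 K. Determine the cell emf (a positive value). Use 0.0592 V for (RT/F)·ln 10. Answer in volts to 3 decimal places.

For a concentration cell E°cell = 0, since both electrodes use the same couple.
The compartment with the higher In3+(aq) concentration (0.0084 M) acts as the cathode; ions are reduced there and produced at the dilute (0.00148 M) anode.
With n = 3, Ecell = −(0.0592/3)·log([dilute]/[conc]) = −(0.0592/3)·log(0.00148/0.0084) = +0.015 V.

0.015 V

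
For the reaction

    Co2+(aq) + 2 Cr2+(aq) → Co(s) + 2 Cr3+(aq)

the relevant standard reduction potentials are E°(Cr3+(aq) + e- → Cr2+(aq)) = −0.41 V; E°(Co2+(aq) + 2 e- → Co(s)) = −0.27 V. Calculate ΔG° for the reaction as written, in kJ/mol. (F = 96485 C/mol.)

In the reaction as written Co2+(aq) is reduced, so the Co²⁺/Co couple is the cathode and Cr³⁺/Cr²⁺ is the anode.
E°cell = −0.27 − (−0.41) = +0.14 V; balancing electrons gives n = 2.
ΔG° = −nFE°cell = −(2)(96485)(+0.14) J/mol = −27.0 kJ/mol.

−27.0 kJ/mol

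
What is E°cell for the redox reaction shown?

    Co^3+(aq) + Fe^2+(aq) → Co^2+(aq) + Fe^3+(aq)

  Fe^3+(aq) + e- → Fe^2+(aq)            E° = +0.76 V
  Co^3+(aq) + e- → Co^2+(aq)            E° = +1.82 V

In the reaction as written, Co^3+(aq) is reduced (cathode) and Fe^3+(aq) is produced by oxidation at the anode.
E°cell = E°(cathode) − E°(anode) = +1.82 − (+0.76) = +1.06 V.
The positive value indicates the reaction is spontaneous as written.

+1.06 V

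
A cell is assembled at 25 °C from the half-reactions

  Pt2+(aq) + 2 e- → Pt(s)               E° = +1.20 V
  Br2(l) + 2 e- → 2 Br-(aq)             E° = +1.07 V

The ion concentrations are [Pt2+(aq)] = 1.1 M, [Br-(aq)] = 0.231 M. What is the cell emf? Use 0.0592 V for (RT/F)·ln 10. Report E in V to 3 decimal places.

+0.094 V

Pt²⁺/Pt is reduced (cathode, E° = +1.20 V) and Br₂/Br⁻ is oxidized (anode).
E°cell = E°cat − E°an = +1.20 − (+1.07) = +0.13 V; n = 2.
The balanced reaction is Pt2+(aq) + 2 Br-(aq) → Pt(s) + Br2(l), so Q = 1 / ([Pt2+(aq)]·[Br-(aq)]^2) = 17 and log Q = 1.231.
E = E° − (0.0592/n)·log Q = +0.13 − (0.0592/2)(1.231) = +0.094 V.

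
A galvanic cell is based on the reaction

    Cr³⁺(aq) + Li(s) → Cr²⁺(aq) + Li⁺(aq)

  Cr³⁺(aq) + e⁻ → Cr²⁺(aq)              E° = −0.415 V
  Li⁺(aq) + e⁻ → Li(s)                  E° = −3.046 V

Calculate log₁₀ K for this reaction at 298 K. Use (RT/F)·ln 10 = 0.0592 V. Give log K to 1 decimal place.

log K = 44.4

The Cr³⁺/Cr²⁺ couple is reduced (cathode); E°cell = −0.415 − (−3.046) = +2.631 V with n = 1.
At equilibrium E = 0, so log K = nE°cell / 0.0592 = (1)(+2.631) / 0.0592 = 44.4.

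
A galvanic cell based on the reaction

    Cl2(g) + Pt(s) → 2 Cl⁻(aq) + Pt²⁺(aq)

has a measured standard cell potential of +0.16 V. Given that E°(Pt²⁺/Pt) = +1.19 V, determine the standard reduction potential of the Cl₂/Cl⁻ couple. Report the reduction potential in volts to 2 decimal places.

In the reaction as written the Cl₂/Cl⁻ couple is reduced (cathode) and Pt²⁺/Pt is oxidized (anode), so E°cell = E°(Cl₂/Cl⁻) − E°(Pt²⁺/Pt).
E°(Cl₂/Cl⁻) = E°cell + E°(anode) = +0.16 + (+1.19) = +1.35 V.

+1.35 V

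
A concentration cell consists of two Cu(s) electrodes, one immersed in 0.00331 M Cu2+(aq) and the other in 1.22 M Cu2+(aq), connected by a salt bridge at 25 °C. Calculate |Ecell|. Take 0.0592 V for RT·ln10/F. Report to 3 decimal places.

For a concentration cell E°cell = 0, since both electrodes use the same couple.
The compartment with the higher Cu2+(aq) concentration (1.22 M) acts as the cathode; ions are reduced there and produced at the dilute (0.00331 M) anode.
With n = 2, Ecell = −(0.0592/2)·log([dilute]/[conc]) = −(0.0592/2)·log(0.00331/1.22) = +0.076 V.

0.076 V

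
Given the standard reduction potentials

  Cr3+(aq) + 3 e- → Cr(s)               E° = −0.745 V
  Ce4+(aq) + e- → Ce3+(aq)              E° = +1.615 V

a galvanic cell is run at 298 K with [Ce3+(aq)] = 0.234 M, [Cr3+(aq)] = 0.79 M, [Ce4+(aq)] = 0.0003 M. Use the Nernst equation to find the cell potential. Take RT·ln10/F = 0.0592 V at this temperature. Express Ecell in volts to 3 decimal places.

+2.191 V

Ce⁴⁺/Ce³⁺ is reduced (cathode, E° = +1.615 V) and Cr³⁺/Cr is oxidized (anode).
The standard potential is +1.615 − (−0.745) = +2.360 V and the balanced reaction transfers n = 3 electrons.
The balanced reaction is 3 Ce4+(aq) + Cr(s) → 3 Ce3+(aq) + Cr3+(aq), so Q = ([Ce3+(aq)]^3·[Cr3+(aq)]) / [Ce4+(aq)]^3 = 3.75×10^8 and log Q = 8.574.
Applying E = E° − (RT ln10/nF)·log Q gives +2.360 − (0.0592/3)(8.574) = +2.191 V.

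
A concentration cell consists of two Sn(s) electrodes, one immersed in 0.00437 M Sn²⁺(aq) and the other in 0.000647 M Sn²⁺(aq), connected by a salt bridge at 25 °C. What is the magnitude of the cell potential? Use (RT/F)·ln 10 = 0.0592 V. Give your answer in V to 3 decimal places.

0.025 V

For a concentration cell E°cell = 0, since both electrodes use the same couple.
The compartment with the higher Sn²⁺(aq) concentration (0.00437 M) acts as the cathode; ions are reduced there and produced at the dilute (0.000647 M) anode.
With n = 2, Ecell = −(0.0592/2)·log([dilute]/[conc]) = −(0.0592/2)·log(0.000647/0.00437) = +0.025 V.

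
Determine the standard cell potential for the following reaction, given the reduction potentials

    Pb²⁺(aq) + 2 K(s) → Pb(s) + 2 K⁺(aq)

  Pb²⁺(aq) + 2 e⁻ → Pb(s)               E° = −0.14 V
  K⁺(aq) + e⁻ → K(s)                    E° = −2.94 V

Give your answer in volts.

+2.80 V

Pb²⁺(aq) gains electrons, so the Pb²⁺/Pb couple is the cathode; the K⁺/K couple is the anode.
E°cell = E°(cathode) − E°(anode) = −0.14 − (−2.94) = +2.80 V.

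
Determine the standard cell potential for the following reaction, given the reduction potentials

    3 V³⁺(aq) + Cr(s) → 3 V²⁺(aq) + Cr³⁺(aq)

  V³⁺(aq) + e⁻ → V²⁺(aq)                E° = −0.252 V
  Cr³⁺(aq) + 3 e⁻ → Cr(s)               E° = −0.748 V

V³⁺(aq) gains electrons, so the V³⁺/V²⁺ couple is the cathode; the Cr³⁺/Cr couple is the anode.
E°cell = E°(cathode) − E°(anode) = −0.252 − (−0.748) = +0.496 V.
The positive value indicates the reaction is spontaneous as written.

+0.496 V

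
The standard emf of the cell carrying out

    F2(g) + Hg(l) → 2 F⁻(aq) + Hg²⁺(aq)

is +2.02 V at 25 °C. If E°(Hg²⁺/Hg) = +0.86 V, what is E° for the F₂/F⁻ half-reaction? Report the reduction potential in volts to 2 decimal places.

In the reaction as written the F₂/F⁻ couple is reduced (cathode) and Hg²⁺/Hg is oxidized (anode), so E°cell = E°(F₂/F⁻) − E°(Hg²⁺/Hg).
E°(F₂/F⁻) = E°cell + E°(anode) = +2.02 + (+0.86) = +2.88 V.

+2.88 V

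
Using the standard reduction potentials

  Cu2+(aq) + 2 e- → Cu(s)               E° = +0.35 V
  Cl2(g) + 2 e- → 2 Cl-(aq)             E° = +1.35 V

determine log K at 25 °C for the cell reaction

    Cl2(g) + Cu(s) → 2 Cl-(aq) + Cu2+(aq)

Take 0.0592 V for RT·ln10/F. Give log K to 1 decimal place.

The Cl₂/Cl⁻ couple is reduced (cathode); E°cell = +1.35 − (+0.35) = +1.00 V with n = 2.
At equilibrium E = 0, so log K = nE°cell / 0.0592 = (2)(+1.00) / 0.0592 = 33.8.

log K = 33.8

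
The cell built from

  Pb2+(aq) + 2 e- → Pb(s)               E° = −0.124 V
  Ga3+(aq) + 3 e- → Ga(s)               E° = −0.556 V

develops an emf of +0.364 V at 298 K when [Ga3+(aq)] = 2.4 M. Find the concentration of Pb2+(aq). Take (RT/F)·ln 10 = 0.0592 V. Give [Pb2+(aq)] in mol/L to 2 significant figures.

The Pb²⁺/Pb couple has the larger reduction potential, so it is the cathode: E°cell = −0.124 − (−0.556) = +0.432 V and n = 6.
Since E = E° − (0.0592/n)·log Q, log Q = n(E° − E)/0.0592 = 6.892.
Balancing electrons gives 3 Pb2+(aq) + 2 Ga(s) → 3 Pb(s) + 2 Ga3+(aq); thus Q = [Ga3+(aq)]^2 / [Pb2+(aq)]^3.
Solving for the unknown gives log [Pb2+(aq)] = −2.044, so [Pb2+(aq)] ≈ 0.0090 M.

0.0090 M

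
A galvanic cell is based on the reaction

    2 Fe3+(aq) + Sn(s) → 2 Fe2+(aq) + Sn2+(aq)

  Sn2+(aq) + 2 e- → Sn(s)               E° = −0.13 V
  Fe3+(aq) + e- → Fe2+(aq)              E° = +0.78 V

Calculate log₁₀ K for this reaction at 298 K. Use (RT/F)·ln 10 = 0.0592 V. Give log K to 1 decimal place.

The Fe³⁺/Fe²⁺ couple is reduced (cathode); E°cell = +0.78 − (−0.13) = +0.91 V with n = 2.
At equilibrium E = 0, so log K = nE°cell / 0.0592 = (2)(+0.91) / 0.0592 = 30.7.

log K = 30.7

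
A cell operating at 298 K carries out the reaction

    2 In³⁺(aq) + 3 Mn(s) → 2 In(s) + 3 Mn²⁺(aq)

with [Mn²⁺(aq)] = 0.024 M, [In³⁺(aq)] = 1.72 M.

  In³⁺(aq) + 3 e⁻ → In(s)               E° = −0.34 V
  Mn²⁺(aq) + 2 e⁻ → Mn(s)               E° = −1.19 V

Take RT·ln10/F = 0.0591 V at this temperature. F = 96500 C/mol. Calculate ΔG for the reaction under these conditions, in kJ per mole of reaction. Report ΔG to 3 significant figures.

−523 kJ/mol

E°cell = −0.34 − (−1.19) = +0.85 V; the balanced reaction transfers n = 6 electrons.
Q = [Mn²⁺(aq)]^3 / [In³⁺(aq)]^2 = 4.67×10^−6, so log Q = −5.330 and E = +0.85 − (0.0591/6)(−5.330) = +0.9025 V.
Then ΔG = −nFE = −6 × 96500 × +0.9025 J/mol = −523 kJ/mol.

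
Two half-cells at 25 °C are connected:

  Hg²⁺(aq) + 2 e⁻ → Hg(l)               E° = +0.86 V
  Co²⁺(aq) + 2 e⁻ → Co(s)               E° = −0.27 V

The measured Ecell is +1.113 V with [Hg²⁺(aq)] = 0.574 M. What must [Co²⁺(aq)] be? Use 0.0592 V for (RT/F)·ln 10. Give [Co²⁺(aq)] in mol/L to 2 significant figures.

Hg²⁺/Hg is the cathode (higher E°); E°cell = +0.86 − (−0.27) = +1.13 V with n = 2.
Since E = E° − (0.0592/n)·log Q, log Q = n(E° − E)/0.0592 = 0.574.
For Hg²⁺(aq) + Co(s) → Hg(l) + Co²⁺(aq), the reaction quotient is Q = [Co²⁺(aq)] / [Hg²⁺(aq)].
Substituting the known concentrations and solving, log [Co²⁺(aq)] = 0.333 and [Co²⁺(aq)] = 2.2 M.

2.2 M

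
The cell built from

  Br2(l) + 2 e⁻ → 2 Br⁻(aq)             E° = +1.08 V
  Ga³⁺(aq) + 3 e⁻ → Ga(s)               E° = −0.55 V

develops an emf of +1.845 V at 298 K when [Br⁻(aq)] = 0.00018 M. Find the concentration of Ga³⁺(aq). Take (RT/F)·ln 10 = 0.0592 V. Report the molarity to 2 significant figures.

With Br₂/Br⁻ at the cathode and Ga³⁺/Ga at the anode, E°cell = +1.08 − (−0.55) = +1.63 V (n = 6).
Since E = E° − (0.0592/n)·log Q, log Q = n(E° − E)/0.0592 = −21.791.
The balanced reaction is 3 Br2(l) + 2 Ga(s) → 6 Br⁻(aq) + 2 Ga³⁺(aq), so Q = [Br⁻(aq)]^6·[Ga³⁺(aq)]^2.
Substituting the known concentrations and solving, log [Ga³⁺(aq)] = 0.339 and [Ga³⁺(aq)] = 2.2 M.

2.2 M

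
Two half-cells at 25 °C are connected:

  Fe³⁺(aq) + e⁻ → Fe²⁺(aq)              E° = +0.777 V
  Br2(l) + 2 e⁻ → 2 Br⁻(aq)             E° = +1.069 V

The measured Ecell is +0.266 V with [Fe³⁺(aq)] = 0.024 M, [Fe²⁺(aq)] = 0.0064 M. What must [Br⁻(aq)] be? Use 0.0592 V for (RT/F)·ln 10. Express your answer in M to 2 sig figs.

The Br₂/Br⁻ couple has the larger reduction potential, so it is the cathode: E°cell = +1.069 − (+0.777) = +0.292 V and n = 2.
From the Nernst equation, log Q = n(E° − E)/0.0592 = 2·(+0.292 − (+0.266))/0.0592 = 0.878.
The balanced reaction is Br2(l) + 2 Fe²⁺(aq) → 2 Br⁻(aq) + 2 Fe³⁺(aq), so Q = ([Br⁻(aq)]^2·[Fe³⁺(aq)]^2) / [Fe²⁺(aq)]^2.
Solving for the unknown gives log [Br⁻(aq)] = −0.135, so [Br⁻(aq)] ≈ 0.73 M.

0.73 M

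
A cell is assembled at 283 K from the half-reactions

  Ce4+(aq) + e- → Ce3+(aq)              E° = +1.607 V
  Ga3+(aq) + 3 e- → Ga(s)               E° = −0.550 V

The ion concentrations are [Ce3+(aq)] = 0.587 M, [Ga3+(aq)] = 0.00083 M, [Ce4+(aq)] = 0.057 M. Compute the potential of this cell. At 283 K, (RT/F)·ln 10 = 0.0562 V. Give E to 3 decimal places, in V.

+2.158 V

Since E°(Ce⁴⁺/Ce³⁺) > E°(Ga³⁺/Ga), Ce⁴⁺/Ce³⁺ serves as the cathode.
The standard potential is +1.607 − (−0.550) = +2.157 V and the balanced reaction transfers n = 3 electrons.
For the overall reaction 3 Ce4+(aq) + Ga(s) → 3 Ce3+(aq) + Ga3+(aq), Q = ([Ce3+(aq)]^3·[Ga3+(aq)]) / [Ce4+(aq)]^3 = 0.907, giving log Q = −0.043.
By the Nernst equation, E = +2.157 − (0.0562/3)·(−0.043) = +2.158 V.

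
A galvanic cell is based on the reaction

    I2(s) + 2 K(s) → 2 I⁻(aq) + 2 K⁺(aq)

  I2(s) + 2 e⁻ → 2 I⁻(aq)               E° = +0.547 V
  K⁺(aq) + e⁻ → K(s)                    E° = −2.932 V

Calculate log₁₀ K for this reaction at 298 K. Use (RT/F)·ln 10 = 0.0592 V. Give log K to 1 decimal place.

The I₂/I⁻ couple is reduced (cathode); E°cell = +0.547 − (−2.932) = +3.479 V with n = 2.
At equilibrium E = 0, so log K = nE°cell / 0.0592 = (2)(+3.479) / 0.0592 = 117.5.

log K = 117.5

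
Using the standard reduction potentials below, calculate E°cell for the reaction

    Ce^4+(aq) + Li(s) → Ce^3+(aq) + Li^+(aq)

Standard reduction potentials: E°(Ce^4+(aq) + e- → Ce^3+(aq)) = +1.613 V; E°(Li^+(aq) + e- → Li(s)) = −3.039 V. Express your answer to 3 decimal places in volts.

+4.652 V

Ce^4+(aq) gains electrons, so the Ce⁴⁺/Ce³⁺ couple is the cathode; the Li⁺/Li couple is the anode.
E°cell = E°(cathode) − E°(anode) = +1.613 − (−3.039) = +4.652 V.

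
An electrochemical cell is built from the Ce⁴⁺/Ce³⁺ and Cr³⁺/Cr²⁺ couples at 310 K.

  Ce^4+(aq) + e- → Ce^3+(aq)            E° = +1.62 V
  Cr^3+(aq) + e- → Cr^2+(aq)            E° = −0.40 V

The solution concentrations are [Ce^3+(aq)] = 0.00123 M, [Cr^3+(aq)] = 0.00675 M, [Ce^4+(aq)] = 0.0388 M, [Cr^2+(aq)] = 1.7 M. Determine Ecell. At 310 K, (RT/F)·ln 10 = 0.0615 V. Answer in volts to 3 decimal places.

Since E°(Ce⁴⁺/Ce³⁺) > E°(Cr³⁺/Cr²⁺), Ce⁴⁺/Ce³⁺ serves as the cathode.
E°cell = +1.62 − (−0.40) = +2.02 V, with n = 1 electron transferred.
The balanced reaction is Ce^4+(aq) + Cr^2+(aq) → Ce^3+(aq) + Cr^3+(aq), so Q = ([Ce^3+(aq)]·[Cr^3+(aq)]) / ([Ce^4+(aq)]·[Cr^2+(aq)]) = 0.000126 and log Q = −3.900.
E = E° − (0.0615/n)·log Q = +2.02 − (0.0615/1)(−3.900) = +2.260 V.

+2.260 V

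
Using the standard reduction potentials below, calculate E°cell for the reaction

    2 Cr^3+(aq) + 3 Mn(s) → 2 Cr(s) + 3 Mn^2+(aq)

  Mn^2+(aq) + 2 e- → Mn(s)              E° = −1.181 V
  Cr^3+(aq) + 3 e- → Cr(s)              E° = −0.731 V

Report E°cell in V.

+0.450 V

In the reaction as written, Cr^3+(aq) is reduced (cathode) and Mn^2+(aq) is produced by oxidation at the anode.
E°cell = E°(cathode) − E°(anode) = −0.731 − (−1.181) = +0.450 V.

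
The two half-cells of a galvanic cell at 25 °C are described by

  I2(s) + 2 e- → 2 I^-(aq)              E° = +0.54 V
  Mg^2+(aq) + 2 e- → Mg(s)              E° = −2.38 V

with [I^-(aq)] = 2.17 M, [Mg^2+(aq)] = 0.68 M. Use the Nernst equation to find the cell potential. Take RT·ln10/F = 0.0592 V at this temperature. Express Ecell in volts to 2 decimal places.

+2.91 V

Since E°(I₂/I⁻) > E°(Mg²⁺/Mg), I₂/I⁻ serves as the cathode.
The standard potential is +0.54 − (−2.38) = +2.92 V and the balanced reaction transfers n = 2 electrons.
For the overall reaction I2(s) + Mg(s) → 2 I^-(aq) + Mg^2+(aq), Q = [I^-(aq)]^2·[Mg^2+(aq)] = 3.2, giving log Q = 0.505.
By the Nernst equation, E = +2.92 − (0.0592/2)·(0.505) = +2.91 V.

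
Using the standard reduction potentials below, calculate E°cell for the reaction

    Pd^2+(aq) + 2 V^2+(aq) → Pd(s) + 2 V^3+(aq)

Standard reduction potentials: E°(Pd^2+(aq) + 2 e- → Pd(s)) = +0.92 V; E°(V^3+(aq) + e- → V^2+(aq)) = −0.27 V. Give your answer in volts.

+1.19 V

In the reaction as written, Pd^2+(aq) is reduced (cathode) and V^3+(aq) is produced by oxidation at the anode.
E°cell = E°(cathode) − E°(anode) = +0.92 − (−0.27) = +1.19 V.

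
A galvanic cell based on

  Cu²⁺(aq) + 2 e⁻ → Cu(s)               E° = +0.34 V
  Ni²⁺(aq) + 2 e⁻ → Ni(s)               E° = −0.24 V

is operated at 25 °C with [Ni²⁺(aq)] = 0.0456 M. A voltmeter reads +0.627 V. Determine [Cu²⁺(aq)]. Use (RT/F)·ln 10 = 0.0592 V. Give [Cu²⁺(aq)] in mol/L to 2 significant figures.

The Cu²⁺/Cu couple has the larger reduction potential, so it is the cathode: E°cell = +0.34 − (−0.24) = +0.58 V and n = 2.
Rearranging E = E° − (0.0592/n)·log Q gives log Q = 2(+0.58 − (+0.627))/0.0592 = −1.588.
Balancing electrons gives Cu²⁺(aq) + Ni(s) → Cu(s) + Ni²⁺(aq); thus Q = [Ni²⁺(aq)] / [Cu²⁺(aq)].
Substituting the known concentrations and solving, log [Cu²⁺(aq)] = 0.247 and [Cu²⁺(aq)] = 1.8 M.

1.8 M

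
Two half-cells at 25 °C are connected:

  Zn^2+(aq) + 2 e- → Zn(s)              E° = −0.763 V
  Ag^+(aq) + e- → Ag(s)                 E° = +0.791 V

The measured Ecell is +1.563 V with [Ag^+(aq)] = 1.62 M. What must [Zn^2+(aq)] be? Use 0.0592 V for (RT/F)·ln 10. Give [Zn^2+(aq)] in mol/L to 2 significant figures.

Ag⁺/Ag is the cathode (higher E°); E°cell = +0.791 − (−0.763) = +1.554 V with n = 2.
Since E = E° − (0.0592/n)·log Q, log Q = n(E° − E)/0.0592 = −0.304.
For 2 Ag^+(aq) + Zn(s) → 2 Ag(s) + Zn^2+(aq), the reaction quotient is Q = [Zn^2+(aq)] / [Ag^+(aq)]^2.
Solving for the unknown gives log [Zn^2+(aq)] = 0.115, so [Zn^2+(aq)] ≈ 1.3 M.

1.3 M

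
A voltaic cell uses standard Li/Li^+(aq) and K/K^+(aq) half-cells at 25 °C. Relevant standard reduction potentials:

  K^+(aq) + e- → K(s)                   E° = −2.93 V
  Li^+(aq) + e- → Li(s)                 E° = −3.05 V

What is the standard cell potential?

+0.12 V

Of the two couples in this cell, the one with the more positive reduction potential is reduced at the cathode: here that is K⁺/K (−2.93 V); Li⁺/Li (−3.05 V) is the anode.
E°cell = E°(cathode) − E°(anode) = −2.93 − (−3.05) = +0.12 V.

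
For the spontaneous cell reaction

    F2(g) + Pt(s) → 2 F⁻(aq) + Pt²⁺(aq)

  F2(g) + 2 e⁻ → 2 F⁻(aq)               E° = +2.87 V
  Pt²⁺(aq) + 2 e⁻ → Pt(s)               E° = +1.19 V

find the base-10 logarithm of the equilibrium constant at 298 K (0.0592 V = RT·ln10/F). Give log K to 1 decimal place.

The F₂/F⁻ couple is reduced (cathode); E°cell = +2.87 − (+1.19) = +1.68 V with n = 2.
At equilibrium E = 0, so log K = nE°cell / 0.0592 = (2)(+1.68) / 0.0592 = 56.8.

log K = 56.8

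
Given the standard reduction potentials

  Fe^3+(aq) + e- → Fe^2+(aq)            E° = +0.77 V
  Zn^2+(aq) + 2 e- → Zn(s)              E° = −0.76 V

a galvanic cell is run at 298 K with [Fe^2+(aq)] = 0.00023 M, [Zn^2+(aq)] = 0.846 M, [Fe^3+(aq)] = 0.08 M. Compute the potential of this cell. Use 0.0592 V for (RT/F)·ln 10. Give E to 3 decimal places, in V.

+1.683 V

Fe³⁺/Fe²⁺ is reduced (cathode, E° = +0.77 V) and Zn²⁺/Zn is oxidized (anode).
The standard potential is +0.77 − (−0.76) = +1.53 V and the balanced reaction transfers n = 2 electrons.
The balanced reaction is 2 Fe^3+(aq) + Zn(s) → 2 Fe^2+(aq) + Zn^2+(aq), so Q = ([Fe^2+(aq)]^2·[Zn^2+(aq)]) / [Fe^3+(aq)]^2 = 6.99×10^−6 and log Q = −5.155.
E = E° − (0.0592/n)·log Q = +1.53 − (0.0592/2)(−5.155) = +1.683 V.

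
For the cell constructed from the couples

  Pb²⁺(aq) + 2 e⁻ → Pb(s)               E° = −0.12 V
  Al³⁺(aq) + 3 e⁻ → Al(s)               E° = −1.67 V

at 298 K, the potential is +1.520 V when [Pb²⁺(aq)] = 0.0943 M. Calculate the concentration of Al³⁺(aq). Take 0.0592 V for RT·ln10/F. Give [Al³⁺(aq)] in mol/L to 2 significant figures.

The Pb²⁺/Pb couple has the larger reduction potential, so it is the cathode: E°cell = −0.12 − (−1.67) = +1.55 V and n = 6.
From the Nernst equation, log Q = n(E° − E)/0.0592 = 6·(+1.55 − (+1.520))/0.0592 = 3.041.
Balancing electrons gives 3 Pb²⁺(aq) + 2 Al(s) → 3 Pb(s) + 2 Al³⁺(aq); thus Q = [Al³⁺(aq)]^2 / [Pb²⁺(aq)]^3.
Isolating [Al³⁺(aq)] in Q = 10^{3.041} yields log [Al³⁺(aq)] = −0.018, i.e. 0.96 M.

0.96 M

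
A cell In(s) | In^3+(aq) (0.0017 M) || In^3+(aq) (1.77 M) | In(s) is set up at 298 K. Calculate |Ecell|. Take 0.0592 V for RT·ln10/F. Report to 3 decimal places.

0.060 V

For a concentration cell E°cell = 0, since both electrodes use the same couple.
The compartment with the higher In^3+(aq) concentration (1.77 M) acts as the cathode; ions are reduced there and produced at the dilute (0.0017 M) anode.
With n = 3, Ecell = −(0.0592/3)·log([dilute]/[conc]) = −(0.0592/3)·log(0.0017/1.77) = +0.060 V.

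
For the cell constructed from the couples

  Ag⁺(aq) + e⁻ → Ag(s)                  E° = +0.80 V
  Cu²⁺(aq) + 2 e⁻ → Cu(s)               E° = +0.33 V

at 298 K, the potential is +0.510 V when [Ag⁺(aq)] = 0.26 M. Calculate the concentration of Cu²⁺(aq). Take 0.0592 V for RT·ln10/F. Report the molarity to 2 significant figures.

0.0030 M

Ag⁺/Ag is the cathode (higher E°); E°cell = +0.80 − (+0.33) = +0.47 V with n = 2.
From the Nernst equation, log Q = n(E° − E)/0.0592 = 2·(+0.47 − (+0.510))/0.0592 = −1.351.
The balanced reaction is 2 Ag⁺(aq) + Cu(s) → 2 Ag(s) + Cu²⁺(aq), so Q = [Cu²⁺(aq)] / [Ag⁺(aq)]^2.
Substituting the known concentrations and solving, log [Cu²⁺(aq)] = −2.521 and [Cu²⁺(aq)] = 0.0030 M.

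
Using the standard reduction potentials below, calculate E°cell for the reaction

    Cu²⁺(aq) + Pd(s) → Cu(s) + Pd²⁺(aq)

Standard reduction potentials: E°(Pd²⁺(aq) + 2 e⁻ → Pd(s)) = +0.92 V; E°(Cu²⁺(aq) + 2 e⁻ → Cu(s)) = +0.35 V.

Cu²⁺(aq) gains electrons, so the Cu²⁺/Cu couple is the cathode; the Pd²⁺/Pd couple is the anode.
E°cell = E°(cathode) − E°(anode) = +0.35 − (+0.92) = −0.57 V.

−0.57 V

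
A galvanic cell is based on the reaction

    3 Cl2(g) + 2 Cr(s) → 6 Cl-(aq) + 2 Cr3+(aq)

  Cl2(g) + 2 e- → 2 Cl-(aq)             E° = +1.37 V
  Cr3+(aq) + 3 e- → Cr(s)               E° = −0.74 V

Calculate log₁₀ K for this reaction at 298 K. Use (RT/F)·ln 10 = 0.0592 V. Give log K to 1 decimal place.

The Cl₂/Cl⁻ couple is reduced (cathode); E°cell = +1.37 − (−0.74) = +2.11 V with n = 6.
At equilibrium E = 0, so log K = nE°cell / 0.0592 = (6)(+2.11) / 0.0592 = 213.9.

log K = 213.9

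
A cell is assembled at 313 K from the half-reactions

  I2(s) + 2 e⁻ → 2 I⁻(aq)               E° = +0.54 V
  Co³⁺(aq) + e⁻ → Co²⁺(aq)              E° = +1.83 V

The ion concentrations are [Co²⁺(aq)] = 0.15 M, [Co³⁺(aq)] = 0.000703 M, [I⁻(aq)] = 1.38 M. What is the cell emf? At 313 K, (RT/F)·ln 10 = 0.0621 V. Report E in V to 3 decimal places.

The Co³⁺/Co²⁺ couple has the more positive E°, so it is the cathode; I₂/I⁻ is the anode.
E°cell = +1.83 − (+0.54) = +1.29 V, with n = 2 electrons transferred.
The balanced reaction is 2 Co³⁺(aq) + 2 I⁻(aq) → 2 Co²⁺(aq) + I2(s), so Q = [Co²⁺(aq)]^2 / ([Co³⁺(aq)]^2·[I⁻(aq)]^2) = 2.39×10^4 and log Q = 4.379.
E = E° − (0.0621/n)·log Q = +1.29 − (0.0621/2)(4.379) = +1.154 V.

+1.154 V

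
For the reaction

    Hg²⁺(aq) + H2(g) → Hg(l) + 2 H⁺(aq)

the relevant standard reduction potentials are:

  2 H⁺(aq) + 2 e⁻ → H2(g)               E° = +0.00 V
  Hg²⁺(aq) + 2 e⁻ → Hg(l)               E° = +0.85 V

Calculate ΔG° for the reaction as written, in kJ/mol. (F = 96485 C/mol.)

−164 kJ/mol

In the reaction as written Hg²⁺(aq) is reduced, so the Hg²⁺/Hg couple is the cathode and 2H⁺/H₂ is the anode.
E°cell = +0.85 − (+0.00) = +0.85 V; balancing electrons gives n = 2.
ΔG° = −nFE°cell = −(2)(96485)(+0.85) J/mol = −164 kJ/mol.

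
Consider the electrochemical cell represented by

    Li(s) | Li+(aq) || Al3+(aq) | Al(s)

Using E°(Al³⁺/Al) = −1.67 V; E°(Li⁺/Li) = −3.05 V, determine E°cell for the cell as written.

By convention the left-hand electrode in cell notation is the anode (oxidation) and the right-hand electrode is the cathode (reduction).
E°cell = E°(right) − E°(left) = −1.67 − (−3.05) = +1.38 V.

+1.38 V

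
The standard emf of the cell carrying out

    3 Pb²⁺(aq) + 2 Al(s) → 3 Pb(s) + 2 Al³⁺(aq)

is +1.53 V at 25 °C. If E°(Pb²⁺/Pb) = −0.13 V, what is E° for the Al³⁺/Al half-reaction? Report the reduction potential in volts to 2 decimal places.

−1.66 V

In the reaction as written the Pb²⁺/Pb couple is reduced (cathode) and Al³⁺/Al is oxidized (anode), so E°cell = E°(Pb²⁺/Pb) − E°(Al³⁺/Al).
E°(Al³⁺/Al) = E°(cathode) − E°cell = −0.13 − (+1.53) = −1.66 V.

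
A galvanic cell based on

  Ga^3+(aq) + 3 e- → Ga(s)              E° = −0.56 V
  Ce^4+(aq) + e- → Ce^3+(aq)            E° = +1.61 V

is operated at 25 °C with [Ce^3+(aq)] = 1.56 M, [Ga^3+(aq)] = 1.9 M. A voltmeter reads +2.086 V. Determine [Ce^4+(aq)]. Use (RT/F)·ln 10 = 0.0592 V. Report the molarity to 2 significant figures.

0.074 M

With Ce⁴⁺/Ce³⁺ at the cathode and Ga³⁺/Ga at the anode, E°cell = +1.61 − (−0.56) = +2.17 V (n = 3).
Since E = E° − (0.0592/n)·log Q, log Q = n(E° − E)/0.0592 = 4.257.
For 3 Ce^4+(aq) + Ga(s) → 3 Ce^3+(aq) + Ga^3+(aq), the reaction quotient is Q = ([Ce^3+(aq)]^3·[Ga^3+(aq)]) / [Ce^4+(aq)]^3.
Substituting the known concentrations and solving, log [Ce^4+(aq)] = −1.133 and [Ce^4+(aq)] = 0.074 M.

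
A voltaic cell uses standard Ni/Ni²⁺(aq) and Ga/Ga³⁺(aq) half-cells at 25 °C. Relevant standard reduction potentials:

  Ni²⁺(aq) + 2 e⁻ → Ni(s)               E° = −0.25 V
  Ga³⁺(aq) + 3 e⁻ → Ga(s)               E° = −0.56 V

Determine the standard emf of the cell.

+0.31 V

The Ni²⁺/Ni couple has the higher E°, so Ni ion is reduced (cathode) and Ga is oxidized (anode).
E°cell = E°(cathode) − E°(anode) = −0.25 − (−0.56) = +0.31 V.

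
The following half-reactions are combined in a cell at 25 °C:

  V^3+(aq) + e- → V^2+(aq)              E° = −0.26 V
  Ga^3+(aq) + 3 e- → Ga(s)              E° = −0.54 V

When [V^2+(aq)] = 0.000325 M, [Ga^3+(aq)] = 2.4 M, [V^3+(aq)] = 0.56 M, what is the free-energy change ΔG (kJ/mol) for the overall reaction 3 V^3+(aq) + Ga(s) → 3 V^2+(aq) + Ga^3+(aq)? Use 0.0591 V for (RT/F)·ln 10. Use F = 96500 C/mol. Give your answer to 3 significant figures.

The standard cell potential is −0.26 − (−0.54) = +0.28 V, with n = 3 electrons in the balanced equation.
Here Q = ([V^2+(aq)]^3·[Ga^3+(aq)]) / [V^3+(aq)]^3 = 4.69×10^−10 (log Q = −9.329), giving E = +0.28 − (0.0591/3)·(−9.329) = +0.4638 V.
Then ΔG = −nFE = −3 × 96500 × +0.4638 J/mol = −134 kJ/mol.

−134 kJ/mol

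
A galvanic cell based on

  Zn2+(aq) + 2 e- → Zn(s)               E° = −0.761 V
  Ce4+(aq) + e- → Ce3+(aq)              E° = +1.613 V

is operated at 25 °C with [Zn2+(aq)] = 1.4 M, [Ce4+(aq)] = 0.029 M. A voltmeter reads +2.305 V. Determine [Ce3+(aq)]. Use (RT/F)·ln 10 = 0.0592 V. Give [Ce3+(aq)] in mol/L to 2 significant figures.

The Ce⁴⁺/Ce³⁺ couple has the larger reduction potential, so it is the cathode: E°cell = +1.613 − (−0.761) = +2.374 V and n = 2.
Rearranging E = E° − (0.0592/n)·log Q gives log Q = 2(+2.374 − (+2.305))/0.0592 = 2.331.
The balanced reaction is 2 Ce4+(aq) + Zn(s) → 2 Ce3+(aq) + Zn2+(aq), so Q = ([Ce3+(aq)]^2·[Zn2+(aq)]) / [Ce4+(aq)]^2.
Substituting the known concentrations and solving, log [Ce3+(aq)] = −0.445 and [Ce3+(aq)] = 0.36 M.

0.36 M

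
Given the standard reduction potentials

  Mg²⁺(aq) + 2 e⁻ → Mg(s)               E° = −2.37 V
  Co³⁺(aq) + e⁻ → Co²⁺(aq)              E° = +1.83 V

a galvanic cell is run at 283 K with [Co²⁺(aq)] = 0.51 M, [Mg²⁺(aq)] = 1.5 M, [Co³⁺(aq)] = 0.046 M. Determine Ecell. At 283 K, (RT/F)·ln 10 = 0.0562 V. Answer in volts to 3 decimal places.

The Co³⁺/Co²⁺ couple has the more positive E°, so it is the cathode; Mg²⁺/Mg is the anode.
The standard potential is +1.83 − (−2.37) = +4.20 V and the balanced reaction transfers n = 2 electrons.
The balanced reaction is 2 Co³⁺(aq) + Mg(s) → 2 Co²⁺(aq) + Mg²⁺(aq), so Q = ([Co²⁺(aq)]^2·[Mg²⁺(aq)]) / [Co³⁺(aq)]^2 = 184 and log Q = 2.266.
Applying E = E° − (RT ln10/nF)·log Q gives +4.20 − (0.0562/2)(2.266) = +4.136 V.

+4.136 V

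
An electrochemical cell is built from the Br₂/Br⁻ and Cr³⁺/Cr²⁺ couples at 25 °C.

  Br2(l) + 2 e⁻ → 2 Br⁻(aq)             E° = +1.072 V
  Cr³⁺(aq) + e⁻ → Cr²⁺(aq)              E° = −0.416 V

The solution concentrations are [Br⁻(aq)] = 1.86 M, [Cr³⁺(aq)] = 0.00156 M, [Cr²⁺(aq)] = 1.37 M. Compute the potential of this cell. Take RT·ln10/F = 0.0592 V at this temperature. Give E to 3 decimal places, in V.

+1.646 V

Since E°(Br₂/Br⁻) > E°(Cr³⁺/Cr²⁺), Br₂/Br⁻ serves as the cathode.
The standard potential is +1.072 − (−0.416) = +1.488 V and the balanced reaction transfers n = 2 electrons.
For the overall reaction Br2(l) + 2 Cr²⁺(aq) → 2 Br⁻(aq) + 2 Cr³⁺(aq), Q = ([Br⁻(aq)]^2·[Cr³⁺(aq)]^2) / [Cr²⁺(aq)]^2 = 4.49×10^−6, giving log Q = −5.348.
Applying E = E° − (RT ln10/nF)·log Q gives +1.488 − (0.0592/2)(−5.348) = +1.646 V.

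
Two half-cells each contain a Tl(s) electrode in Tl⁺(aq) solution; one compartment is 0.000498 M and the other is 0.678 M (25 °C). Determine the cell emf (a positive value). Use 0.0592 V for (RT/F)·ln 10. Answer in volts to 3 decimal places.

For a concentration cell E°cell = 0, since both electrodes use the same couple.
The compartment with the higher Tl⁺(aq) concentration (0.678 M) acts as the cathode; ions are reduced there and produced at the dilute (0.000498 M) anode.
With n = 1, Ecell = −(0.0592/1)·log([dilute]/[conc]) = −(0.0592/1)·log(0.000498/0.678) = +0.186 V.

0.186 V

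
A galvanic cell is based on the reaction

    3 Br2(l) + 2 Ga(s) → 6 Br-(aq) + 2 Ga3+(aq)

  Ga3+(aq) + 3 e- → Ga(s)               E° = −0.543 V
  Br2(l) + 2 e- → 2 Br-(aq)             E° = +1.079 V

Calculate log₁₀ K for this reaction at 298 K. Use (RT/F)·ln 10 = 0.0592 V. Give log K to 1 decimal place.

The Br₂/Br⁻ couple is reduced (cathode); E°cell = +1.079 − (−0.543) = +1.622 V with n = 6.
At equilibrium E = 0, so log K = nE°cell / 0.0592 = (6)(+1.622) / 0.0592 = 164.4.

log K = 164.4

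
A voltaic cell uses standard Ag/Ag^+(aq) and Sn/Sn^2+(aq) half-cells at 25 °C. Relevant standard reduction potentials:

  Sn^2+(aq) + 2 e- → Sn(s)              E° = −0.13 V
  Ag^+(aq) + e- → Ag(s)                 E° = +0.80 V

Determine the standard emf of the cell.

Of the two couples in this cell, the one with the more positive reduction potential is reduced at the cathode: here that is Ag⁺/Ag (+0.80 V); Sn²⁺/Sn (−0.13 V) is the anode.
E°cell = E°(cathode) − E°(anode) = +0.80 − (−0.13) = +0.93 V.

+0.93 V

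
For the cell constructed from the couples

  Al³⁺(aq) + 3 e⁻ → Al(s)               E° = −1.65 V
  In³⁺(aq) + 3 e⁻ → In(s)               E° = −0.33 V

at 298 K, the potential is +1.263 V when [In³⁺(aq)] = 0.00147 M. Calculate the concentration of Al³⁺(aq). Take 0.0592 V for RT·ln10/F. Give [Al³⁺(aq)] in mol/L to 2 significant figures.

The In³⁺/In couple has the larger reduction potential, so it is the cathode: E°cell = −0.33 − (−1.65) = +1.32 V and n = 3.
Since E = E° − (0.0592/n)·log Q, log Q = n(E° − E)/0.0592 = 2.889.
Balancing electrons gives In³⁺(aq) + Al(s) → In(s) + Al³⁺(aq); thus Q = [Al³⁺(aq)] / [In³⁺(aq)].
Solving for the unknown gives log [Al³⁺(aq)] = 0.056, so [Al³⁺(aq)] ≈ 1.1 M.

1.1 M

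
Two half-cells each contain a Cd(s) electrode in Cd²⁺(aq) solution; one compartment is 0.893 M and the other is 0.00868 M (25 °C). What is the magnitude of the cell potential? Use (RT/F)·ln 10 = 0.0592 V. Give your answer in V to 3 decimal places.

0.060 V

For a concentration cell E°cell = 0, since both electrodes use the same couple.
The compartment with the higher Cd²⁺(aq) concentration (0.893 M) acts as the cathode; ions are reduced there and produced at the dilute (0.00868 M) anode.
With n = 2, Ecell = −(0.0592/2)·log([dilute]/[conc]) = −(0.0592/2)·log(0.00868/0.893) = +0.060 V.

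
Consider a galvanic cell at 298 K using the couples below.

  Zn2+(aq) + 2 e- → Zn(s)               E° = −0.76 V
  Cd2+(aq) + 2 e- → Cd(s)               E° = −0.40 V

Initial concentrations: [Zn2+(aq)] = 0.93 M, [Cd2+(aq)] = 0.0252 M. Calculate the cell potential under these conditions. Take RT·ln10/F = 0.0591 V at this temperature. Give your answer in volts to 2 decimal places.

+0.31 V

The Cd²⁺/Cd couple has the more positive E°, so it is the cathode; Zn²⁺/Zn is the anode.
E°cell = E°cat − E°an = −0.40 − (−0.76) = +0.36 V; n = 2.
For the overall reaction Cd2+(aq) + Zn(s) → Cd(s) + Zn2+(aq), Q = [Zn2+(aq)] / [Cd2+(aq)] = 36.9, giving log Q = 1.567.
E = E° − (0.0591/n)·log Q = +0.36 − (0.0591/2)(1.567) = +0.31 V.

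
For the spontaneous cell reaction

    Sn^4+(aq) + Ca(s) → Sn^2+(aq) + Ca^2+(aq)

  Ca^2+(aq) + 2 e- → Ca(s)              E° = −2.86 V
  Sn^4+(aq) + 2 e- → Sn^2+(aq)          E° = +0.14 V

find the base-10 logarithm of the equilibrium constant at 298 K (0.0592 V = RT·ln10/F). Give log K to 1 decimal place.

The Sn⁴⁺/Sn²⁺ couple is reduced (cathode); E°cell = +0.14 − (−2.86) = +3.00 V with n = 2.
At equilibrium E = 0, so log K = nE°cell / 0.0592 = (2)(+3.00) / 0.0592 = 101.4.

log K = 101.4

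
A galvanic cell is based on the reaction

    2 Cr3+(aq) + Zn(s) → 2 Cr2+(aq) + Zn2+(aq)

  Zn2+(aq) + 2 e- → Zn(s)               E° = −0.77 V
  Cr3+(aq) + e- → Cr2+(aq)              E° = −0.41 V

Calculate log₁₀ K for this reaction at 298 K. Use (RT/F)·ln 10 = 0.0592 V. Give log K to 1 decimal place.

log K = 12.2

The Cr³⁺/Cr²⁺ couple is reduced (cathode); E°cell = −0.41 − (−0.77) = +0.36 V with n = 2.
At equilibrium E = 0, so log K = nE°cell / 0.0592 = (2)(+0.36) / 0.0592 = 12.2.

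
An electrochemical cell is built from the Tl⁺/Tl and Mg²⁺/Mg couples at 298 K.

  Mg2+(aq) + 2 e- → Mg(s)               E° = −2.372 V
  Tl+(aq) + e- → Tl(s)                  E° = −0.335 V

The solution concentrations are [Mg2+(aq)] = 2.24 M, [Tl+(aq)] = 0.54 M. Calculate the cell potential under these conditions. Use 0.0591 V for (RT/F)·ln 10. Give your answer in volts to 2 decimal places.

+2.01 V

The Tl⁺/Tl couple has the more positive E°, so it is the cathode; Mg²⁺/Mg is the anode.
E°cell = −0.335 − (−2.372) = +2.037 V, with n = 2 electrons transferred.
Balancing gives 2 Tl+(aq) + Mg(s) → 2 Tl(s) + Mg2+(aq); hence Q = [Mg2+(aq)] / [Tl+(aq)]^2 = 7.68 (log Q = 0.885).
By the Nernst equation, E = +2.037 − (0.0591/2)·(0.885) = +2.01 V.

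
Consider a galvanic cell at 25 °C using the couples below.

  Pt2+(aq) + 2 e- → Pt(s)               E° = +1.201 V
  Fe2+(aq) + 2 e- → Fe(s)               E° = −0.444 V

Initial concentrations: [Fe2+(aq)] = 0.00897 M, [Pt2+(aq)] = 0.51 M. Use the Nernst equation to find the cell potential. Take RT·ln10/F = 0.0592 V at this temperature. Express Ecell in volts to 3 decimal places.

+1.697 V

Since E°(Pt²⁺/Pt) > E°(Fe²⁺/Fe), Pt²⁺/Pt serves as the cathode.
E°cell = +1.201 − (−0.444) = +1.645 V, with n = 2 electrons transferred.
Balancing gives Pt2+(aq) + Fe(s) → Pt(s) + Fe2+(aq); hence Q = [Fe2+(aq)] / [Pt2+(aq)] = 0.0176 (log Q = −1.755).
E = E° − (0.0592/n)·log Q = +1.645 − (0.0592/2)(−1.755) = +1.697 V.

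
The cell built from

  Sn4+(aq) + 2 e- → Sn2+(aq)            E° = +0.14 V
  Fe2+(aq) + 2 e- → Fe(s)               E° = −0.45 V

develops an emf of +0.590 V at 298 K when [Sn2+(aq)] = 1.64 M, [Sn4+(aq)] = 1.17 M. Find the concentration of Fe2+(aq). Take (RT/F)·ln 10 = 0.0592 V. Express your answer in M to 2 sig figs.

0.71 M

The Sn⁴⁺/Sn²⁺ couple has the larger reduction potential, so it is the cathode: E°cell = +0.14 − (−0.45) = +0.59 V and n = 2.
From the Nernst equation, log Q = n(E° − E)/0.0592 = 2·(+0.59 − (+0.590))/0.0592 = 0.000.
The balanced reaction is Sn4+(aq) + Fe(s) → Sn2+(aq) + Fe2+(aq), so Q = ([Sn2+(aq)]·[Fe2+(aq)]) / [Sn4+(aq)].
Isolating [Fe2+(aq)] in Q = 10^{0.000} yields log [Fe2+(aq)] = −0.147, i.e. 0.71 M.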